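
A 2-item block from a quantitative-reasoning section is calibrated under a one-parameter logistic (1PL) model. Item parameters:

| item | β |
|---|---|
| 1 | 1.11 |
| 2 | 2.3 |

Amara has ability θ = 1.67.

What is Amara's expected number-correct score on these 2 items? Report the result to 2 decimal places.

P(θ) = 1 / (1 + exp(−(θ − β)))
P_1 = 1/(1+e^{-0.5600}) = 0.6365
P_2 = 1/(1+e^{0.6300}) = 0.3475
E[score] = 0.6365 + 0.3475 = 0.9840

0.98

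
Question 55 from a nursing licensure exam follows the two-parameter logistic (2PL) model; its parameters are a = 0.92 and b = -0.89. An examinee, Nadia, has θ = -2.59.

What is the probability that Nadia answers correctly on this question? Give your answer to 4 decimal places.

P(θ) = 1 / (1 + exp(−a(θ − b)))
Exponent: 0.92 × (-2.59 − (-0.89)) = -1.5640
1/(1 + e^{1.5640}) = 0.1731

0.1731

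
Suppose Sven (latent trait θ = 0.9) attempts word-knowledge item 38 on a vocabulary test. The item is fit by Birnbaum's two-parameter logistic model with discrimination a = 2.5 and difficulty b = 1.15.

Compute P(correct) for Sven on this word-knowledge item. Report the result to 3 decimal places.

0.349

P(θ) = 1 / (1 + exp(−a(θ − b)))
Exponent: 2.5 × (0.9 − 1.15) = -0.6250
1/(1 + e^{0.6250}) = 0.3486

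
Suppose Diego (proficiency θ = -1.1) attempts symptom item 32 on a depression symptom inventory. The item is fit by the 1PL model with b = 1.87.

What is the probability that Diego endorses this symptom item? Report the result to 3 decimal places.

0.049

P(θ) = 1 / (1 + exp(−(θ − b)))
Exponent: (-1.1 − 1.87) = -2.9700
1/(1 + e^{2.9700}) = 0.0488
P = 0.0488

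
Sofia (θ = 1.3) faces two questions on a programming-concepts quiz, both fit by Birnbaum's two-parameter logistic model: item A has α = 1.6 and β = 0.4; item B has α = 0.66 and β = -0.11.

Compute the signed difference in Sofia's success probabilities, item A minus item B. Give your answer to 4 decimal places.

0.0913

P(θ) = 1 / (1 + exp(−α(θ − β)))
P_A = 0.8085
P_B = 0.7172
P_A − P_B = 0.0913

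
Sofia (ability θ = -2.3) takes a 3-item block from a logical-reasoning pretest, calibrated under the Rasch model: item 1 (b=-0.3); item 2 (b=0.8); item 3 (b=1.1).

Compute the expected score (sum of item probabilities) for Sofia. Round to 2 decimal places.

P(θ) = 1 / (1 + exp(−(θ − b)))
P_1 = 1/(1+e^{2.0000}) = 0.1192
P_2 = 1/(1+e^{3.1000}) = 0.0431
P_3 = 1/(1+e^{3.4000}) = 0.0323
E[score] = 0.1192 + 0.0431 + 0.0323 = 0.1946

0.19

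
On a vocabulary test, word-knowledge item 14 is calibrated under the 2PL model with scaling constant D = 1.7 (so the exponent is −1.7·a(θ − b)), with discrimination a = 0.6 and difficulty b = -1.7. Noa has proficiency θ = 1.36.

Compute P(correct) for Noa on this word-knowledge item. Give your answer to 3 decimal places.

P(θ) = 1 / (1 + exp(−D·a(θ − b)))
Exponent: 1.7 × 0.6 × (1.36 − (-1.7)) = 3.1212
1/(1 + e^{-3.1212}) = 0.9578
P = 0.9578

0.958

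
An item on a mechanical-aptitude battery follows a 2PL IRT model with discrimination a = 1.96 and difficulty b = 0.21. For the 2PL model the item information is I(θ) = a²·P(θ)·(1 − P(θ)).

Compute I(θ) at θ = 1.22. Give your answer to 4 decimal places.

0.4096

P = 1/(1+e^{-1.9796}) = 0.8786
P(1−P) = 0.8786 × 0.1214 = 0.1066
I = a² × P(1−P) = 1.96² × 0.1066 = 0.40964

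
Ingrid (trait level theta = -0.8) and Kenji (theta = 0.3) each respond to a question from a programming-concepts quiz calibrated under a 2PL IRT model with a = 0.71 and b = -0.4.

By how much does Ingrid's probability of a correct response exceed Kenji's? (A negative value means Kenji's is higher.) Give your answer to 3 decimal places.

P(theta) = 1 / (1 + exp(−a(theta − b)))
P(Ingrid) = 0.4295  [exponent -0.2840]
P(Kenji) = 0.6218  [exponent 0.4970]
Difference = 0.4295 − 0.6218 = -0.1923

-0.192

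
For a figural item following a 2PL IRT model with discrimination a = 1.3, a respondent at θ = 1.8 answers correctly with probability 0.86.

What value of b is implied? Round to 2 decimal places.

0.40

P(θ) = 1 / (1 + exp(−a(θ − b)))
logit(0.86) = ln(0.86/0.14) = 1.8153
b = θ − logit/(a) = 1.8 − 1.8153/1.3000 = 0.4036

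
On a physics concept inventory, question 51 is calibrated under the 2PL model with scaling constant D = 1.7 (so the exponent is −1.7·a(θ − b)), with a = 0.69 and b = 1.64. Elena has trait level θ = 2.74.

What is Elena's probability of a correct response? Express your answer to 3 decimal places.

0.784

P(θ) = 1 / (1 + exp(−D·a(θ − b)))
Exponent: 1.7 × 0.69 × (2.74 − 1.64) = 1.2903
1/(1 + e^{-1.2903}) = 0.7842
P = 0.7842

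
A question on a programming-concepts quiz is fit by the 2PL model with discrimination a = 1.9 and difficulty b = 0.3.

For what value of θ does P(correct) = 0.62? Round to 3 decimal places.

P(θ) = 1 / (1 + exp(−a(θ − b)))
logit = ln(0.6200/0.3800) = 0.4895
θ = b + logit/(a) = 0.3 + 0.4895/1.9000 = 0.5577

0.558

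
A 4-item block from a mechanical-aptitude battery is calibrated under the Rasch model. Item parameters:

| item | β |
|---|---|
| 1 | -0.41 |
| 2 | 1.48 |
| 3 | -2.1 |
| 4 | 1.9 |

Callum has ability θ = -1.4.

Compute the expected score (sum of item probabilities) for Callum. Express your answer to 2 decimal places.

P(θ) = 1 / (1 + exp(−(θ − β)))
P_1 = 1/(1+e^{0.9900}) = 0.2709
P_2 = 1/(1+e^{2.8800}) = 0.0532
P_3 = 1/(1+e^{-0.7000}) = 0.6682
P_4 = 1/(1+e^{3.3000}) = 0.0356
E[score] = 0.2709 + 0.0532 + 0.6682 + 0.0356 = 1.0278

1.03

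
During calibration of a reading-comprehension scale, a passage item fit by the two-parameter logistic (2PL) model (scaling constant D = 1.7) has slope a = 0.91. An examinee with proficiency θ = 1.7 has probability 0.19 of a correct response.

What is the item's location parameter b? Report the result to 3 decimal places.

2.637

P(θ) = 1 / (1 + exp(−D·a(θ − b)))
logit(0.19) = ln(0.19/0.81) = -1.4500
b = θ − logit/(1.7·a) = 1.7 − (-1.4500)/1.5470 = 2.6373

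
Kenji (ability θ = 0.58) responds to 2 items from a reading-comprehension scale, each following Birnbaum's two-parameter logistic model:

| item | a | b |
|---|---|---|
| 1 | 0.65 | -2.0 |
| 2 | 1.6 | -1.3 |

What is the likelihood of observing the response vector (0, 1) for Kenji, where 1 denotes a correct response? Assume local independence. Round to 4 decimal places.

0.1501

P(θ) = 1 / (1 + exp(−a(θ − b)))
P_1 = 1/(1+e^{-1.6770}) = 0.8425
P_2 = 1/(1+e^{-3.0080}) = 0.9529
L = (1−P_1) × P_2 = 0.1575 × 0.9529 = 0.15008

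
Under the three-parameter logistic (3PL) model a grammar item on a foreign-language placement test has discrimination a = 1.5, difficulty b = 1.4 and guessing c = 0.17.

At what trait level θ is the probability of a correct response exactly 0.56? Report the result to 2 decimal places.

1.32

P(θ) = c + (1 − c) · 1 / (1 + exp(−a(θ − b)))
Remove guessing floor: (0.56 − 0.17)/(1 − 0.17) = 0.4699
logit = ln(0.4699/0.5301) = -0.1206
θ = b + logit/(a) = 1.4 + (-0.1206)/1.5000 = 1.3196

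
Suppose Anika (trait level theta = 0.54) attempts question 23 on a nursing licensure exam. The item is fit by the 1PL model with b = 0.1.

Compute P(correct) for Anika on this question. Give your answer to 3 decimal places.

P(theta) = 1 / (1 + exp(−(theta − b)))
Exponent: (0.54 − 0.1) = 0.4400
1/(1 + e^{-0.4400}) = 0.6083
P = 0.6083

0.608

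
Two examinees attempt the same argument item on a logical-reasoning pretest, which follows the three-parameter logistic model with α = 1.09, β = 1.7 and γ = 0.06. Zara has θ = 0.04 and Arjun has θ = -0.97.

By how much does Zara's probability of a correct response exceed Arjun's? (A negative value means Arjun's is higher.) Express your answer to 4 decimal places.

P(θ) = γ + (1 − γ) · 1 / (1 + exp(−α(θ − β)))
P(Zara) = 0.1923  [exponent -1.8094]
P(Arjun) = 0.1085  [exponent -2.9103]
Difference = 0.1923 − 0.1085 = 0.0837

0.0837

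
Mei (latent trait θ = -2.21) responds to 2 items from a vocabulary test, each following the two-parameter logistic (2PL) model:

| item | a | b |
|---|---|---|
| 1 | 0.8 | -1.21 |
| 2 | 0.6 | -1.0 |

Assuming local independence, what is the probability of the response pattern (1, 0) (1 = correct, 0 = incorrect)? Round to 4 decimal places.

0.2089

P(θ) = 1 / (1 + exp(−a(θ − b)))
P_1 = 1/(1+e^{0.8000}) = 0.3100
P_2 = 1/(1+e^{0.7260}) = 0.3261
L = P_1 × (1−P_2) = 0.3100 × 0.6739 = 0.20893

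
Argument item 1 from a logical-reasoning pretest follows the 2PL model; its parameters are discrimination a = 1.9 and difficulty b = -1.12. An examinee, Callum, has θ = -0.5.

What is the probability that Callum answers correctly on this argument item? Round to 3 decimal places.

0.765

P(θ) = 1 / (1 + exp(−a(θ − b)))
Exponent: 1.9 × (-0.5 − (-1.12)) = 1.1780
1/(1 + e^{-1.1780}) = 0.7646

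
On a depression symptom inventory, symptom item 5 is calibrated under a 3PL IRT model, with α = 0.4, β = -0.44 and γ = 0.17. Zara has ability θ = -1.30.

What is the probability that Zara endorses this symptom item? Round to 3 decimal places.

0.514

P(θ) = γ + (1 − γ) · 1 / (1 + exp(−α(θ − β)))
Exponent: 0.4 × (-1.30 − (-0.44)) = -0.3440
1/(1 + e^{0.3440}) = 0.4148
P = 0.17 + 0.83 × 0.4148 = 0.5143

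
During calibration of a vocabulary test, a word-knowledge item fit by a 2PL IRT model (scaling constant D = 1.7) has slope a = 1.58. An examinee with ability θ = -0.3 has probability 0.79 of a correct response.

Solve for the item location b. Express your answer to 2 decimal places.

P(θ) = 1 / (1 + exp(−D·a(θ − b)))
logit(0.79) = ln(0.79/0.21) = 1.3249
b = θ − logit/(1.7·a) = -0.3 − 1.3249/2.6860 = -0.7933

-0.79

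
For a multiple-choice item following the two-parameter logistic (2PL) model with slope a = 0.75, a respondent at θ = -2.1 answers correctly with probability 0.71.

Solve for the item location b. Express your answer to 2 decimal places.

-3.29

P(θ) = 1 / (1 + exp(−a(θ − b)))
logit(0.71) = ln(0.71/0.29) = 0.8954
b = θ − logit/(a) = -2.1 − 0.8954/0.7500 = -3.2938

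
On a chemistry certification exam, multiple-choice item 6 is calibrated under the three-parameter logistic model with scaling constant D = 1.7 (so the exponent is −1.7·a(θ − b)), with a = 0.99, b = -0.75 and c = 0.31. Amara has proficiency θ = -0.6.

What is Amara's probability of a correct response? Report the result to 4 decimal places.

P(θ) = c + (1 − c) · 1 / (1 + exp(−D·a(θ − b)))
Exponent: 1.7 × 0.99 × (-0.6 − (-0.75)) = 0.2525
1/(1 + e^{-0.2525}) = 0.5628
P = 0.31 + 0.69 × 0.5628 = 0.6983

0.6983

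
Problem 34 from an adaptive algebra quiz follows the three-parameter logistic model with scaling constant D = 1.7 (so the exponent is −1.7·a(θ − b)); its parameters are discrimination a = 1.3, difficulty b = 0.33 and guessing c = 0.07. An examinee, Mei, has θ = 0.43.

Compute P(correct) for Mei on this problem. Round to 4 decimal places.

P(θ) = c + (1 − c) · 1 / (1 + exp(−D·a(θ − b)))
Exponent: 1.7 × 1.3 × (0.43 − 0.33) = 0.2210
1/(1 + e^{-0.2210}) = 0.5550
P = 0.07 + 0.93 × 0.5550 = 0.5862

0.5862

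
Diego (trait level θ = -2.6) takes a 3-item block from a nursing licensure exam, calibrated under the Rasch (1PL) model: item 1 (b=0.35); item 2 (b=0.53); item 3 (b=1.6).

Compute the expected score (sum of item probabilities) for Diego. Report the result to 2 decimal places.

P(θ) = 1 / (1 + exp(−(θ − b)))
P_1 = 1/(1+e^{2.9500}) = 0.0497
P_2 = 1/(1+e^{3.1300}) = 0.0419
P_3 = 1/(1+e^{4.2000}) = 0.0148
E[score] = 0.0497 + 0.0419 + 0.0148 = 0.1064

0.11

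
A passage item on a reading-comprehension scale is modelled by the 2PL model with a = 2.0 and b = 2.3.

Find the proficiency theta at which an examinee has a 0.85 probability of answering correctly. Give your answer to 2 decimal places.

P(theta) = 1 / (1 + exp(−a(theta − b)))
logit = ln(0.8500/0.1500) = 1.7346
theta = b + logit/(a) = 2.3 + 1.7346/2.0000 = 3.1673

3.17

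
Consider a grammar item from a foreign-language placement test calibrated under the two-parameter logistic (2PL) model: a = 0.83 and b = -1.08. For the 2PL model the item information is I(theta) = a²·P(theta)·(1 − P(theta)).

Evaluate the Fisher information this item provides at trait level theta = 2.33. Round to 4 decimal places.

P = 1/(1+e^{-2.8303}) = 0.9443
P(1−P) = 0.9443 × 0.0557 = 0.0526
I = a² × P(1−P) = 0.83² × 0.0526 = 0.03624

0.0362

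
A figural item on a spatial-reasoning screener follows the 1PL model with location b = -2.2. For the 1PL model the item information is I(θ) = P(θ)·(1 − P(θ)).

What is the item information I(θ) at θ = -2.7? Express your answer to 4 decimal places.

P = 1/(1+e^{0.5000}) = 0.3775
P(1−P) = 0.3775 × 0.6225 = 0.2350
I = P(1−P) = 0.23500

0.2350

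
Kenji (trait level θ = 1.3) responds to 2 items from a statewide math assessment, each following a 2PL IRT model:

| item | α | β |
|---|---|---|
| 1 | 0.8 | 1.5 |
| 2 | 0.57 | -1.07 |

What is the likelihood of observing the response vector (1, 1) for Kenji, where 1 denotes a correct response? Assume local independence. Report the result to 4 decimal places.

0.3654

P(θ) = 1 / (1 + exp(−α(θ − β)))
P_1 = 1/(1+e^{0.1600}) = 0.4601
P_2 = 1/(1+e^{-1.3509}) = 0.7943
L = P_1 × P_2 = 0.4601 × 0.7943 = 0.36543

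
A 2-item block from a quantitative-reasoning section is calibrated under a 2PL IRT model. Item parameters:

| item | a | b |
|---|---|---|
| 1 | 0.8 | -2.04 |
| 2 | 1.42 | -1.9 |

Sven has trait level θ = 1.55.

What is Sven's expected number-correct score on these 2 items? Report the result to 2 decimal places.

1.94

P(θ) = 1 / (1 + exp(−a(θ − b)))
P_1 = 1/(1+e^{-2.8720}) = 0.9464
P_2 = 1/(1+e^{-4.8990}) = 0.9926
E[score] = 0.9464 + 0.9926 = 1.9390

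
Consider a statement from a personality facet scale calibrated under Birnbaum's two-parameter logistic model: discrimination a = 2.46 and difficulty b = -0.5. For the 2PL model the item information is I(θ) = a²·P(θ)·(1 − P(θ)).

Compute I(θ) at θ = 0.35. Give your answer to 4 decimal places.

P = 1/(1+e^{-2.0910}) = 0.8900
P(1−P) = 0.8900 × 0.1100 = 0.0979
I = a² × P(1−P) = 2.46² × 0.0979 = 0.59233

0.5923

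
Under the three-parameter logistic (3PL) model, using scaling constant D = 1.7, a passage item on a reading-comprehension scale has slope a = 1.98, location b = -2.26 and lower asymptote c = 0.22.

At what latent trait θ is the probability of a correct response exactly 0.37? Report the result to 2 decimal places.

-2.69

P(θ) = c + (1 − c) · 1 / (1 + exp(−D·a(θ − b)))
Remove guessing floor: (0.37 − 0.22)/(1 − 0.22) = 0.1923
logit = ln(0.1923/0.8077) = -1.4351
θ = b + logit/(1.7·a) = -2.26 + (-1.4351)/3.3660 = -2.6863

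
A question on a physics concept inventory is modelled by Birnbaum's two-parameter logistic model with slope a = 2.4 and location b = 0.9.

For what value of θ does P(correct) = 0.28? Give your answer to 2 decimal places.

P(θ) = 1 / (1 + exp(−a(θ − b)))
logit = ln(0.2800/0.7200) = -0.9445
θ = b + logit/(a) = 0.9 + (-0.9445)/2.4000 = 0.5065

0.51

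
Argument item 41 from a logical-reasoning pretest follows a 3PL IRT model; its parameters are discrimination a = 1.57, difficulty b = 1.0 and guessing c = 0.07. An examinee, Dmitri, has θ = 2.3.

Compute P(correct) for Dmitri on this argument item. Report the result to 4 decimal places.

0.8931

P(θ) = c + (1 − c) · 1 / (1 + exp(−a(θ − b)))
Exponent: 1.57 × (2.3 − 1.0) = 2.0410
1/(1 + e^{-2.0410}) = 0.8850
P = 0.07 + 0.93 × 0.8850 = 0.8931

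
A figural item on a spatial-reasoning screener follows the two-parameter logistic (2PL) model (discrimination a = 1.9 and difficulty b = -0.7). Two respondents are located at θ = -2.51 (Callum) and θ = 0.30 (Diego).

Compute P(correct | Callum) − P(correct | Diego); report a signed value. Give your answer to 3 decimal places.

P(θ) = 1 / (1 + exp(−a(θ − b)))
P(Callum) = 0.0311  [exponent -3.4390]
P(Diego) = 0.8699  [exponent 1.9000]
Difference = 0.0311 − 0.8699 = -0.8388

-0.839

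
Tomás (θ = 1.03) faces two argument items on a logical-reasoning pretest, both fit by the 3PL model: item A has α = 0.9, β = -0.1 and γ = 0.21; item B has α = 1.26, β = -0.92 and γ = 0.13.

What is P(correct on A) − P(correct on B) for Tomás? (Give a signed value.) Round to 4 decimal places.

P(θ) = γ + (1 − γ) · 1 / (1 + exp(−α(θ − β)))
P_A = 0.7902
P_B = 0.9313
P_A − P_B = -0.1412

-0.1412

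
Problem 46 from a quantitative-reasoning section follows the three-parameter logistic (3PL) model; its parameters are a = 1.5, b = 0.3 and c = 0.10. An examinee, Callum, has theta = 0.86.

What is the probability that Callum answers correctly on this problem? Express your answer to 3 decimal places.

0.729

P(theta) = c + (1 − c) · 1 / (1 + exp(−a(theta − b)))
Exponent: 1.5 × (0.86 − 0.3) = 0.8400
1/(1 + e^{-0.8400}) = 0.6985
P = 0.10 + 0.90 × 0.6985 = 0.7286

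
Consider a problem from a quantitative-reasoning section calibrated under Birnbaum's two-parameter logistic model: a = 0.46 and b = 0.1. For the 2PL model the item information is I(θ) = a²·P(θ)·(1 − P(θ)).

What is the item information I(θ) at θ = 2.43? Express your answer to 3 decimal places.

0.040

P = 1/(1+e^{-1.0718}) = 0.7449
P(1−P) = 0.7449 × 0.2551 = 0.1900
I = a² × P(1−P) = 0.46² × 0.1900 = 0.04021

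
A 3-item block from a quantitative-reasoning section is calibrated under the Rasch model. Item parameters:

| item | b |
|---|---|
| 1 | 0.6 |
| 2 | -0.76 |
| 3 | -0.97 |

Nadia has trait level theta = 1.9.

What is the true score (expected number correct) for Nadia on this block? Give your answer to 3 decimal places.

2.667

P(theta) = 1 / (1 + exp(−(theta − b)))
P_1 = 1/(1+e^{-1.3000}) = 0.7858
P_2 = 1/(1+e^{-2.6600}) = 0.9346
P_3 = 1/(1+e^{-2.8700}) = 0.9463
E[score] = 0.7858 + 0.9346 + 0.9463 = 2.6668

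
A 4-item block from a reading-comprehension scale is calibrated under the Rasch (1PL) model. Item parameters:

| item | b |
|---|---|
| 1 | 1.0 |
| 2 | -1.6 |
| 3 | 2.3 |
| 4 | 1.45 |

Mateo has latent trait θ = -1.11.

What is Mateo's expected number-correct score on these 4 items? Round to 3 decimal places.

P(θ) = 1 / (1 + exp(−(θ − b)))
P_1 = 1/(1+e^{2.1100}) = 0.1081
P_2 = 1/(1+e^{-0.4900}) = 0.6201
P_3 = 1/(1+e^{3.4100}) = 0.0320
P_4 = 1/(1+e^{2.5600}) = 0.0718
E[score] = 0.1081 + 0.6201 + 0.0320 + 0.0718 = 0.8320

0.832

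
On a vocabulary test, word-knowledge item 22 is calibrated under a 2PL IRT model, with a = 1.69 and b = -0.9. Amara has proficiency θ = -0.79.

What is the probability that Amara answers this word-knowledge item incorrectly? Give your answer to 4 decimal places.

0.4537

P(θ) = 1 / (1 + exp(−a(θ − b)))
Exponent: 1.69 × (-0.79 − (-0.9)) = 0.1859
1/(1 + e^{-0.1859}) = 0.5463
P(incorrect) = 1 − 0.5463 = 0.4537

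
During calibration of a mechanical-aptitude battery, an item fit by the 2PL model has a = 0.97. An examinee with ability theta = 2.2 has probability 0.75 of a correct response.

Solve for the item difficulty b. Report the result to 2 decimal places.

P(theta) = 1 / (1 + exp(−a(theta − b)))
logit(0.75) = ln(0.75/0.25) = 1.0986
b = theta − logit/(a) = 2.2 − 1.0986/0.9700 = 1.0674

1.07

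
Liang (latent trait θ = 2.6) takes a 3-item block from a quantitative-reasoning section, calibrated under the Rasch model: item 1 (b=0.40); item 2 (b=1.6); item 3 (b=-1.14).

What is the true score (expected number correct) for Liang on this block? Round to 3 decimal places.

2.608

P(θ) = 1 / (1 + exp(−(θ − b)))
P_1 = 1/(1+e^{-2.2000}) = 0.9002
P_2 = 1/(1+e^{-1.0000}) = 0.7311
P_3 = 1/(1+e^{-3.7400}) = 0.9768
E[score] = 0.9002 + 0.7311 + 0.9768 = 2.6081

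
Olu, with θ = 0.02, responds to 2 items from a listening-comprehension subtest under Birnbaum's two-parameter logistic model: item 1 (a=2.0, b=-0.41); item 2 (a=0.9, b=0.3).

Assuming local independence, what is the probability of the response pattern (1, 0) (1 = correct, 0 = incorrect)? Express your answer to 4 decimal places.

0.3954

P(θ) = 1 / (1 + exp(−a(θ − b)))
P_1 = 1/(1+e^{-0.8600}) = 0.7027
P_2 = 1/(1+e^{0.2520}) = 0.4373
L = P_1 × (1−P_2) = 0.7027 × 0.5627 = 0.39537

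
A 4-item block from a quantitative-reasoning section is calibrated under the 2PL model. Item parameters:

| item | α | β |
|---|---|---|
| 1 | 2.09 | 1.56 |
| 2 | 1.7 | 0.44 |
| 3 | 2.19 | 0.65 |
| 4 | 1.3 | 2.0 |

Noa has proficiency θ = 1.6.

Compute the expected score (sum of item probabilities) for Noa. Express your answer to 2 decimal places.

P(θ) = 1 / (1 + exp(−α(θ − β)))
P_1 = 1/(1+e^{-0.0836}) = 0.5209
P_2 = 1/(1+e^{-1.9720}) = 0.8778
P_3 = 1/(1+e^{-2.0805}) = 0.8890
P_4 = 1/(1+e^{0.5200}) = 0.3729
E[score] = 0.5209 + 0.8778 + 0.8890 + 0.3729 = 2.6606

2.66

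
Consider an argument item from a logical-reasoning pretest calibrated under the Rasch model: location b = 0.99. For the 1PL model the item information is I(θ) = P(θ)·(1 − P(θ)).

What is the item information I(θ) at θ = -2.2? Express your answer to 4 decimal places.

0.0380

P = 1/(1+e^{3.1900}) = 0.0395
P(1−P) = 0.0395 × 0.9605 = 0.0380
I = P(1−P) = 0.03798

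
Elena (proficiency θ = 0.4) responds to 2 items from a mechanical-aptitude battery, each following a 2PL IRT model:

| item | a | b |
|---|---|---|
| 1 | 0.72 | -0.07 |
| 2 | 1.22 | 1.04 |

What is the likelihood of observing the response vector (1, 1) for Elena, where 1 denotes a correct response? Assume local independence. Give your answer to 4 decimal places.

0.1834

P(θ) = 1 / (1 + exp(−a(θ − b)))
P_1 = 1/(1+e^{-0.3384}) = 0.5838
P_2 = 1/(1+e^{0.7808}) = 0.3141
L = P_1 × P_2 = 0.5838 × 0.3141 = 0.18340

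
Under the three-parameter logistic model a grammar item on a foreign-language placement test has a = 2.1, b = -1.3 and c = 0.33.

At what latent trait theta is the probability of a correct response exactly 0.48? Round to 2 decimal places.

-1.89

P(theta) = c + (1 − c) · 1 / (1 + exp(−a(theta − b)))
Remove guessing floor: (0.48 − 0.33)/(1 − 0.33) = 0.2239
logit = ln(0.2239/0.7761) = -1.2432
theta = b + logit/(a) = -1.3 + (-1.2432)/2.1000 = -1.8920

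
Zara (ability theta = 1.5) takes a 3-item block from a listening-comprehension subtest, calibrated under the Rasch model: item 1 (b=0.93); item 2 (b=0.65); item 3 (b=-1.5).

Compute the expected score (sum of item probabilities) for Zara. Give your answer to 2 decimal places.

2.29

P(theta) = 1 / (1 + exp(−(theta − b)))
P_1 = 1/(1+e^{-0.5700}) = 0.6388
P_2 = 1/(1+e^{-0.8500}) = 0.7006
P_3 = 1/(1+e^{-3.0000}) = 0.9526
E[score] = 0.6388 + 0.7006 + 0.9526 = 2.2919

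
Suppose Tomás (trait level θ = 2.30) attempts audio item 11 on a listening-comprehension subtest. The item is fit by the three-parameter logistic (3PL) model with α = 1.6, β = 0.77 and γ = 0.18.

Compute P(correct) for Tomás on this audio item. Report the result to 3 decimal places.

P(θ) = γ + (1 − γ) · 1 / (1 + exp(−α(θ − β)))
Exponent: 1.6 × (2.30 − 0.77) = 2.4480
1/(1 + e^{-2.4480}) = 0.9204
P = 0.18 + 0.82 × 0.9204 = 0.9347

0.935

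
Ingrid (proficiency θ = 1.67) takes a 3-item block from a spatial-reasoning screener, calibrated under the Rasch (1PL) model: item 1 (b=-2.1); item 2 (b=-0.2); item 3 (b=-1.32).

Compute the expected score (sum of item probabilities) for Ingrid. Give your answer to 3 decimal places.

2.796

P(θ) = 1 / (1 + exp(−(θ − b)))
P_1 = 1/(1+e^{-3.7700}) = 0.9775
P_2 = 1/(1+e^{-1.8700}) = 0.8665
P_3 = 1/(1+e^{-2.9900}) = 0.9521
E[score] = 0.9775 + 0.8665 + 0.9521 = 2.7960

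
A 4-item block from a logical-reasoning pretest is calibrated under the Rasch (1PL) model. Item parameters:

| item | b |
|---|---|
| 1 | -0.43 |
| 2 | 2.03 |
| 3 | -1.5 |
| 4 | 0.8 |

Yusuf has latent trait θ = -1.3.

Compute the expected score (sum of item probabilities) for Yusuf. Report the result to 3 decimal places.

P(θ) = 1 / (1 + exp(−(θ − b)))
P_1 = 1/(1+e^{0.8700}) = 0.2953
P_2 = 1/(1+e^{3.3300}) = 0.0346
P_3 = 1/(1+e^{-0.2000}) = 0.5498
P_4 = 1/(1+e^{2.1000}) = 0.1091
E[score] = 0.2953 + 0.0346 + 0.5498 + 0.1091 = 0.9887

0.989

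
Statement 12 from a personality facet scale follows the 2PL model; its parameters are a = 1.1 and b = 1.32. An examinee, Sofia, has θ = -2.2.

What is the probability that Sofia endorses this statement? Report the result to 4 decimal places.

0.0204

P(θ) = 1 / (1 + exp(−a(θ − b)))
Exponent: 1.1 × (-2.2 − 1.32) = -3.8720
1/(1 + e^{3.8720}) = 0.0204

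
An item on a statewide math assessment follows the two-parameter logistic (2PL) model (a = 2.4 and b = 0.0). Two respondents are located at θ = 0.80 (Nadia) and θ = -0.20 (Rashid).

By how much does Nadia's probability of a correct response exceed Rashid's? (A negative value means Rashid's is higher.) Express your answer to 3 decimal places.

P(θ) = 1 / (1 + exp(−a(θ − b)))
P(Nadia) = 0.8721  [exponent 1.9200]
P(Rashid) = 0.3823  [exponent -0.4800]
Difference = 0.8721 − 0.3823 = 0.4899

0.490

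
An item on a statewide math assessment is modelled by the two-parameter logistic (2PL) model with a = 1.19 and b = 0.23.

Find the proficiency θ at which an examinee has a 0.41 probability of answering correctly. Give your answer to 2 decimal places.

P(θ) = 1 / (1 + exp(−a(θ − b)))
logit = ln(0.4100/0.5900) = -0.3640
θ = b + logit/(a) = 0.23 + (-0.3640)/1.1900 = -0.0759

-0.08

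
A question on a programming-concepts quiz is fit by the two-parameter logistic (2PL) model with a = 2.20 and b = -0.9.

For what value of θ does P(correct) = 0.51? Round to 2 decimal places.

-0.88

P(θ) = 1 / (1 + exp(−a(θ − b)))
logit = ln(0.5100/0.4900) = 0.0400
θ = b + logit/(a) = -0.9 + 0.0400/2.2000 = -0.8818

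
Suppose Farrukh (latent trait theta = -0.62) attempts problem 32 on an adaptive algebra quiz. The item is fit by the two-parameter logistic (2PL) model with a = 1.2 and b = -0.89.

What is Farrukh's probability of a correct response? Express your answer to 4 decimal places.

P(theta) = 1 / (1 + exp(−a(theta − b)))
Exponent: 1.2 × (-0.62 − (-0.89)) = 0.3240
1/(1 + e^{-0.3240}) = 0.5803

0.5803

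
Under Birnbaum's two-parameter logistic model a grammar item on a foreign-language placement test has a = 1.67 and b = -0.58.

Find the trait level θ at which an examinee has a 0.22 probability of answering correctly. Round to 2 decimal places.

-1.34

P(θ) = 1 / (1 + exp(−a(θ − b)))
logit = ln(0.2200/0.7800) = -1.2657
θ = b + logit/(a) = -0.58 + (-1.2657)/1.6700 = -1.3379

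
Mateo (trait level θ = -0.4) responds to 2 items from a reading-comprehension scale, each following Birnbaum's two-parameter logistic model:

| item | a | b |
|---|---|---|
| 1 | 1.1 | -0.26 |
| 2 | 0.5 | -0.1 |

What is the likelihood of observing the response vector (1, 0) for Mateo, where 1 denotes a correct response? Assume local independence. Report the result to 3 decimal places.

0.248

P(θ) = 1 / (1 + exp(−a(θ − b)))
P_1 = 1/(1+e^{0.1540}) = 0.4616
P_2 = 1/(1+e^{0.1500}) = 0.4626
L = P_1 × (1−P_2) = 0.4616 × 0.5374 = 0.24806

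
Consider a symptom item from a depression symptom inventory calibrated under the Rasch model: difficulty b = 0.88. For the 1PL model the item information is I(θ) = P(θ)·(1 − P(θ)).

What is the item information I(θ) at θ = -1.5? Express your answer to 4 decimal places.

P = 1/(1+e^{2.3800}) = 0.0847
P(1−P) = 0.0847 × 0.9153 = 0.0775
I = P(1−P) = 0.07753

0.0775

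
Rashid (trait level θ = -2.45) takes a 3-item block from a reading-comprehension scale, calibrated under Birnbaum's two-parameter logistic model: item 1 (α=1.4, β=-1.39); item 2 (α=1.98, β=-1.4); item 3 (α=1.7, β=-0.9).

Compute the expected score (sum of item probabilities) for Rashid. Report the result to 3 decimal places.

P(θ) = 1 / (1 + exp(−α(θ − β)))
P_1 = 1/(1+e^{1.4840}) = 0.1848
P_2 = 1/(1+e^{2.0790}) = 0.1112
P_3 = 1/(1+e^{2.6350}) = 0.0669
E[score] = 0.1848 + 0.1112 + 0.0669 = 0.3629

0.363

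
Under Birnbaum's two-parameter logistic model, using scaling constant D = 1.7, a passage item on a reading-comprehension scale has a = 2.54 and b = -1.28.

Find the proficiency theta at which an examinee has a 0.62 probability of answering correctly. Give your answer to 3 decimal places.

P(theta) = 1 / (1 + exp(−D·a(theta − b)))
logit = ln(0.6200/0.3800) = 0.4895
theta = b + logit/(1.7·a) = -1.28 + 0.4895/4.3180 = -1.1666

-1.167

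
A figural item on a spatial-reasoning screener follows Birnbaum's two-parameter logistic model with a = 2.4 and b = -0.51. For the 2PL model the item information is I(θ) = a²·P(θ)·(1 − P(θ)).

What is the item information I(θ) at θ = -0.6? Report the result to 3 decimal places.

P = 1/(1+e^{0.2160}) = 0.4462
P(1−P) = 0.4462 × 0.5538 = 0.2471
I = a² × P(1−P) = 2.4² × 0.2471 = 1.42333

1.423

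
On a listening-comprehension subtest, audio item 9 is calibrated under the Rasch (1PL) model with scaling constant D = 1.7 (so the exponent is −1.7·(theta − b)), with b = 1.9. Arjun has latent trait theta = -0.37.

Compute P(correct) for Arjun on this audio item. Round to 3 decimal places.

P(theta) = 1 / (1 + exp(−D·(theta − b)))
Exponent: 1.7 × (-0.37 − 1.9) = -3.8590
1/(1 + e^{3.8590}) = 0.0207
P = 0.0207

0.021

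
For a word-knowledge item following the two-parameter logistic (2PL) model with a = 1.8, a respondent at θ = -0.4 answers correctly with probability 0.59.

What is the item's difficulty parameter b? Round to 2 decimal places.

-0.60

P(θ) = 1 / (1 + exp(−a(θ − b)))
logit(0.59) = ln(0.59/0.41) = 0.3640
b = θ − logit/(a) = -0.4 − 0.3640/1.8000 = -0.6022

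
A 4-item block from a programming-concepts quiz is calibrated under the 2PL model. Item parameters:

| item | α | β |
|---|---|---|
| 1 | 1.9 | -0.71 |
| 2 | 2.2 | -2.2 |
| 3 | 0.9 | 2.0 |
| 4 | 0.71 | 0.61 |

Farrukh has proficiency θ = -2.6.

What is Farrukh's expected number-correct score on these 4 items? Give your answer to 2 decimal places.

P(θ) = 1 / (1 + exp(−α(θ − β)))
P_1 = 1/(1+e^{3.5910}) = 0.0268
P_2 = 1/(1+e^{0.8800}) = 0.2932
P_3 = 1/(1+e^{4.1400}) = 0.0157
P_4 = 1/(1+e^{2.2791}) = 0.0929
E[score] = 0.0268 + 0.2932 + 0.0157 + 0.0929 = 0.4286

0.43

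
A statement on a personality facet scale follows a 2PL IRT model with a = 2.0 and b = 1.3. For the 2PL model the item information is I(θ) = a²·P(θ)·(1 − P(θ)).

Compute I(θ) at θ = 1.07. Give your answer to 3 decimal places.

P = 1/(1+e^{0.4600}) = 0.3870
P(1−P) = 0.3870 × 0.6130 = 0.2372
I = a² × P(1−P) = 2.0² × 0.2372 = 0.94891

0.949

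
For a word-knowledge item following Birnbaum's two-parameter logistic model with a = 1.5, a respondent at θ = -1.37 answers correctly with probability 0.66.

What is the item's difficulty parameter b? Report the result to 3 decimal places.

P(θ) = 1 / (1 + exp(−a(θ − b)))
logit(0.66) = ln(0.66/0.34) = 0.6633
b = θ − logit/(a) = -1.37 − 0.6633/1.5000 = -1.8122

-1.812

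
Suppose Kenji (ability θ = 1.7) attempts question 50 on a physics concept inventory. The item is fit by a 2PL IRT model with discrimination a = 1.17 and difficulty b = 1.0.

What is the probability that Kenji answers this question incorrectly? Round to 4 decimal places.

P(θ) = 1 / (1 + exp(−a(θ − b)))
Exponent: 1.17 × (1.7 − 1.0) = 0.8190
1/(1 + e^{-0.8190}) = 0.6940
P(incorrect) = 1 − 0.6940 = 0.3060

0.3060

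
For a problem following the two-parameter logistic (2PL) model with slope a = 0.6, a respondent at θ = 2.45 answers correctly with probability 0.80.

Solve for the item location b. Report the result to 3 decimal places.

P(θ) = 1 / (1 + exp(−a(θ − b)))
logit(0.80) = ln(0.80/0.20) = 1.3863
b = θ − logit/(a) = 2.45 − 1.3863/0.6000 = 0.1395

0.140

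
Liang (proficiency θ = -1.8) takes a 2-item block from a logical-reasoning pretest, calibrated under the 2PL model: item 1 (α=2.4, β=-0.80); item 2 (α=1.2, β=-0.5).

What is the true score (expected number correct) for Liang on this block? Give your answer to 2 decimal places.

0.26

P(θ) = 1 / (1 + exp(−α(θ − β)))
P_1 = 1/(1+e^{2.4000}) = 0.0832
P_2 = 1/(1+e^{1.5600}) = 0.1736
E[score] = 0.0832 + 0.1736 = 0.2568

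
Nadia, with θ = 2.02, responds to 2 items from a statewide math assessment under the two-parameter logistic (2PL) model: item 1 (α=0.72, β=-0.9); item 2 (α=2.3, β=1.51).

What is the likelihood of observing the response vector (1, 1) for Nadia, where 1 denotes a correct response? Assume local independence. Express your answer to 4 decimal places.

P(θ) = 1 / (1 + exp(−α(θ − β)))
P_1 = 1/(1+e^{-2.1024}) = 0.8911
P_2 = 1/(1+e^{-1.1730}) = 0.7637
L = P_1 × P_2 = 0.8911 × 0.7637 = 0.68055

0.6805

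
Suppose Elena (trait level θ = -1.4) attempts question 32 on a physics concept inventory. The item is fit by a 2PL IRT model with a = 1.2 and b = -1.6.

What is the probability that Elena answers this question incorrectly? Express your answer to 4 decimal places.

P(θ) = 1 / (1 + exp(−a(θ − b)))
Exponent: 1.2 × (-1.4 − (-1.6)) = 0.2400
1/(1 + e^{-0.2400}) = 0.5597
P(incorrect) = 1 − 0.5597 = 0.4403

0.4403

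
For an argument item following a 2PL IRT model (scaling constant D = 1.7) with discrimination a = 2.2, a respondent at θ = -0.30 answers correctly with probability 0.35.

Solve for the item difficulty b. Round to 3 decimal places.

P(θ) = 1 / (1 + exp(−D·a(θ − b)))
logit(0.35) = ln(0.35/0.65) = -0.6190
b = θ − logit/(1.7·a) = -0.30 − (-0.6190)/3.7400 = -0.1345

-0.134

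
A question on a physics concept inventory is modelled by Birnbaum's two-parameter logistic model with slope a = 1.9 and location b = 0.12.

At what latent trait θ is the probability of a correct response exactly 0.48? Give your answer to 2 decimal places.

P(θ) = 1 / (1 + exp(−a(θ − b)))
logit = ln(0.4800/0.5200) = -0.0800
θ = b + logit/(a) = 0.12 + (-0.0800)/1.9000 = 0.0779

0.08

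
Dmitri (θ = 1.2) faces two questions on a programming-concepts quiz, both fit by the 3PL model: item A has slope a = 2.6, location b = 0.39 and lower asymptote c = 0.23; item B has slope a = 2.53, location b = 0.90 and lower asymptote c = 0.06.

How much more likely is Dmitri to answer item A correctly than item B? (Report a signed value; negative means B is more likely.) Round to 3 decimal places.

0.216

P(θ) = c + (1 − c) · 1 / (1 + exp(−a(θ − b)))
P_A = 0.9164
P_B = 0.7003
P_A − P_B = 0.2162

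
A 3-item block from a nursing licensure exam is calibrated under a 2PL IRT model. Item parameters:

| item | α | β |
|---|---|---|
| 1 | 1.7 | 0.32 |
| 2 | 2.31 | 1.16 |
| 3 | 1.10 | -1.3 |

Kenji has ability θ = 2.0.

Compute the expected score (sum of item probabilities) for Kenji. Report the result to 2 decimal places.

P(θ) = 1 / (1 + exp(−α(θ − β)))
P_1 = 1/(1+e^{-2.8560}) = 0.9456
P_2 = 1/(1+e^{-1.9404}) = 0.8744
P_3 = 1/(1+e^{-3.6300}) = 0.9742
E[score] = 0.9456 + 0.8744 + 0.9742 = 2.7942

2.79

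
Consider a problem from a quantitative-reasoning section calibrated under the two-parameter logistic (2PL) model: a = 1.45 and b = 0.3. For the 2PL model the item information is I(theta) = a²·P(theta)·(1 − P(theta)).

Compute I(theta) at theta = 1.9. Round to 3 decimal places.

P = 1/(1+e^{-2.3200}) = 0.9105
P(1−P) = 0.9105 × 0.0895 = 0.0815
I = a² × P(1−P) = 1.45² × 0.0815 = 0.17130

0.171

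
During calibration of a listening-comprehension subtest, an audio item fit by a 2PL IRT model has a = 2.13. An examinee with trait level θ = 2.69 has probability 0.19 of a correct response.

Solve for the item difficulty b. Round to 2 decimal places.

3.37

P(θ) = 1 / (1 + exp(−a(θ − b)))
logit(0.19) = ln(0.19/0.81) = -1.4500
b = θ − logit/(a) = 2.69 − (-1.4500)/2.1300 = 3.3708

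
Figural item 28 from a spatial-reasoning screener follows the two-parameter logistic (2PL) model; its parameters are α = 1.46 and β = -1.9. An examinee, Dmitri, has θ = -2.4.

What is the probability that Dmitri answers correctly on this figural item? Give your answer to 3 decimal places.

0.325

P(θ) = 1 / (1 + exp(−α(θ − β)))
Exponent: 1.46 × (-2.4 − (-1.9)) = -0.7300
1/(1 + e^{0.7300}) = 0.3252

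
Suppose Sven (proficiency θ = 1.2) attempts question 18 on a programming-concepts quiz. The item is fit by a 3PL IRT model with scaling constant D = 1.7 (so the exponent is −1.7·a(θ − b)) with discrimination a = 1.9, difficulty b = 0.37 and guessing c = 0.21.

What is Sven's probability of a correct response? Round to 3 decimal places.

P(θ) = c + (1 − c) · 1 / (1 + exp(−D·a(θ − b)))
Exponent: 1.7 × 1.9 × (1.2 − 0.37) = 2.6809
1/(1 + e^{-2.6809}) = 0.9359
P = 0.21 + 0.79 × 0.9359 = 0.9494

0.949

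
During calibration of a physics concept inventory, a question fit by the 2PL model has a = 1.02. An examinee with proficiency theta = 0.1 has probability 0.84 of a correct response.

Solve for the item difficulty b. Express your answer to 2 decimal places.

P(theta) = 1 / (1 + exp(−a(theta − b)))
logit(0.84) = ln(0.84/0.16) = 1.6582
b = theta − logit/(a) = 0.1 − 1.6582/1.0200 = -1.5257

-1.53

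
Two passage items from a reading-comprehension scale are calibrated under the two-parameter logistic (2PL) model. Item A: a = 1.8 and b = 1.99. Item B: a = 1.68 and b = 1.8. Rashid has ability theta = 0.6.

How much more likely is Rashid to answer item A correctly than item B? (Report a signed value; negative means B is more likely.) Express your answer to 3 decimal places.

-0.042

P(theta) = 1 / (1 + exp(−a(theta − b)))
P_A = 0.0757
P_B = 0.1175
P_A − P_B = -0.0418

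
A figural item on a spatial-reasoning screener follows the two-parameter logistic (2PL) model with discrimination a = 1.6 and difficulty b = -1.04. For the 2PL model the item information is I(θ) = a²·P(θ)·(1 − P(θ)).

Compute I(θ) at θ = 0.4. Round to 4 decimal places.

0.2113

P = 1/(1+e^{-2.3040}) = 0.9092
P(1−P) = 0.9092 × 0.0908 = 0.0825
I = a² × P(1−P) = 1.6² × 0.0825 = 0.21133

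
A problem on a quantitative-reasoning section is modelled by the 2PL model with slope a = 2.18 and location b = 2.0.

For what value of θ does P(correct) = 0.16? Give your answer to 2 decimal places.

P(θ) = 1 / (1 + exp(−a(θ − b)))
logit = ln(0.1600/0.8400) = -1.6582
θ = b + logit/(a) = 2.0 + (-1.6582)/2.1800 = 1.2393

1.24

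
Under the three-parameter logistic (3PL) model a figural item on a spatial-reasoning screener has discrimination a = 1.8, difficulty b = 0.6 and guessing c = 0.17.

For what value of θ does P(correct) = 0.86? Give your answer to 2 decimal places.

1.49

P(θ) = c + (1 − c) · 1 / (1 + exp(−a(θ − b)))
Remove guessing floor: (0.86 − 0.17)/(1 − 0.17) = 0.8313
logit = ln(0.8313/0.1687) = 1.5950
θ = b + logit/(a) = 0.6 + 1.5950/1.8000 = 1.4861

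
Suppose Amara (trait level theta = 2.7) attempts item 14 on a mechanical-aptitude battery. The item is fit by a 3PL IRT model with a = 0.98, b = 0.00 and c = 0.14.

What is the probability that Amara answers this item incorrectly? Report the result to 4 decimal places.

0.0570

P(theta) = c + (1 − c) · 1 / (1 + exp(−a(theta − b)))
Exponent: 0.98 × (2.7 − 0.00) = 2.6460
1/(1 + e^{-2.6460}) = 0.9338
P = 0.14 + 0.86 × 0.9338 = 0.9430
P(incorrect) = 1 − 0.9430 = 0.0570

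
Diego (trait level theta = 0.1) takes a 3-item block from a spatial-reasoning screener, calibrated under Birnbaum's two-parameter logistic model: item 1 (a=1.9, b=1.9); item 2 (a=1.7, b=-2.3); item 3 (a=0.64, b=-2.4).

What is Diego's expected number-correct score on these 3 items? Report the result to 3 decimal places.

P(theta) = 1 / (1 + exp(−a(theta − b)))
P_1 = 1/(1+e^{3.4200}) = 0.0317
P_2 = 1/(1+e^{-4.0800}) = 0.9834
P_3 = 1/(1+e^{-1.6000}) = 0.8320
E[score] = 0.0317 + 0.9834 + 0.8320 = 1.8471

1.847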